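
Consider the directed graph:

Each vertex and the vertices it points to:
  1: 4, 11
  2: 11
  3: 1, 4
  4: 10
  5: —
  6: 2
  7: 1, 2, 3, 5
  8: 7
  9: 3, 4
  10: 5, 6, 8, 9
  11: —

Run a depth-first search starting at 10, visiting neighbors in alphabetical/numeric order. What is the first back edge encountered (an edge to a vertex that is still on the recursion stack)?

DFS from 10 (visiting neighbors in alphabetical/numeric order); mark gray on enter, black on exit:
10 gray
  5 gray
  5 black
  6 gray
    2 gray
      11 gray
      11 black
    2 black
  6 black
  8 gray
    7 gray
      1 gray
        4 gray
          4→10: 10 is gray → back edge
First back edge: 4 → 10.

4→10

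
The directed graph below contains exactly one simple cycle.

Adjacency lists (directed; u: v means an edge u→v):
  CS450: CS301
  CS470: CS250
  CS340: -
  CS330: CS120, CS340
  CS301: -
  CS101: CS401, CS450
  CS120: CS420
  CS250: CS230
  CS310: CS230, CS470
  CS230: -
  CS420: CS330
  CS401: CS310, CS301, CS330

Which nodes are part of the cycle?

DFS with gray/black marking from CS330:
CS330 gray
  CS120 gray
    CS420 gray
      CS420→CS330: CS330 is gray → back edge
Back edge closes the cycle CS330 → CS120 → CS420 → CS330; its vertices are {CS120, CS330, CS420}.

CS120, CS330, CS420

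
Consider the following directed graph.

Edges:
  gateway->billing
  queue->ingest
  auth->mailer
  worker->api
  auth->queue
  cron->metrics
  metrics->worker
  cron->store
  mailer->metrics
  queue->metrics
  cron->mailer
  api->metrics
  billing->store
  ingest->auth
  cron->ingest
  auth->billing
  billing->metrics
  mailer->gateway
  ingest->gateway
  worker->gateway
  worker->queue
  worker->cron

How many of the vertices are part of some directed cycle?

10

A vertex is on a directed cycle iff it belongs to a strongly connected component of size ≥ 2 (or has a self-loop).
The vertices on cycles are {api, auth, cron, queue, ingest, mailer, worker, billing, gateway, metrics} — 10 in total.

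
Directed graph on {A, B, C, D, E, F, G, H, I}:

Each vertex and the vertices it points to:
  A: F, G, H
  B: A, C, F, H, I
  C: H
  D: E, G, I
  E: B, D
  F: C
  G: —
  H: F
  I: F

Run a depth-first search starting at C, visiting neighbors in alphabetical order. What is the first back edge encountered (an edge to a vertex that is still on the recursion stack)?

F→C

DFS from C (visiting neighbors in alphabetical order); mark gray on enter, black on exit:
C gray
  H gray
    F gray
      F→C: C is gray → back edge
First back edge: F → C.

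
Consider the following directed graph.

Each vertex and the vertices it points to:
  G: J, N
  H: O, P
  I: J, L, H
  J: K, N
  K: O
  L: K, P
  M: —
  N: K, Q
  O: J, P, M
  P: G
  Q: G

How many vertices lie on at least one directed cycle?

7

A vertex is on a directed cycle iff it belongs to a strongly connected component of size ≥ 2 (or has a self-loop).
The vertices on cycles are {G, J, K, N, O, P, Q} — 7 in total.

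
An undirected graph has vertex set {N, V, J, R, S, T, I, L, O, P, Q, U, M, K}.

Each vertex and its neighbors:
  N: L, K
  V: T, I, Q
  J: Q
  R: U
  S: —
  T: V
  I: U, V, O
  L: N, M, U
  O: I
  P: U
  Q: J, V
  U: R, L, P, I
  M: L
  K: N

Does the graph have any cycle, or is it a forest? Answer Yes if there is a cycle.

DFS, tracking each vertex's parent; an edge to a visited non-parent vertex closes a cycle.
Start from R:
visit R (parent –)
  visit U (parent R)
    U–R: parent, skip
    visit L (parent U)
      visit N (parent L)
        N–L: parent, skip
        visit K (parent N)
          K–N: parent, skip
      visit M (parent L)
        M–L: parent, skip
      L–U: parent, skip
    visit P (parent U)
      P–U: parent, skip
    visit I (parent U)
      I–U: parent, skip
      visit V (parent I)
        visit T (parent V)
          T–V: parent, skip
        V–I: parent, skip
        visit Q (parent V)
          visit J (parent Q)
            J–Q: parent, skip
          Q–V: parent, skip
      visit O (parent I)
        O–I: parent, skip
visit S (parent –)
No non-parent visited neighbor found — the graph is a forest.

No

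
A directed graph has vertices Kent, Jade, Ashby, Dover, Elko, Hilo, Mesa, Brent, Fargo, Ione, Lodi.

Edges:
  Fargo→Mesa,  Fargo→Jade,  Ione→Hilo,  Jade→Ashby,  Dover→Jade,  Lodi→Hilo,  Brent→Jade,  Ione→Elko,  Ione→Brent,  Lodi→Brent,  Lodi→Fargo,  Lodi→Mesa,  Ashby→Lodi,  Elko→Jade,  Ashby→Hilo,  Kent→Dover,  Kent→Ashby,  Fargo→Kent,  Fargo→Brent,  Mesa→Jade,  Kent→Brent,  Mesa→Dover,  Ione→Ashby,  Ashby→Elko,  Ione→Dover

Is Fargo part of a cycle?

Fargo is on a cycle iff Fargo can reach itself via ≥1 edge.
Fargo → Kent → Ashby → Lodi → Fargo — yes.

Yes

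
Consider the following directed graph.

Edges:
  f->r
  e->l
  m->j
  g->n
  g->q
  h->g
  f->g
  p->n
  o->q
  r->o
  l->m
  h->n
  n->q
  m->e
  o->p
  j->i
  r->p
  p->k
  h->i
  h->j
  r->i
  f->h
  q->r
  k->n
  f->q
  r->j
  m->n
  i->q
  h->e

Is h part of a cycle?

No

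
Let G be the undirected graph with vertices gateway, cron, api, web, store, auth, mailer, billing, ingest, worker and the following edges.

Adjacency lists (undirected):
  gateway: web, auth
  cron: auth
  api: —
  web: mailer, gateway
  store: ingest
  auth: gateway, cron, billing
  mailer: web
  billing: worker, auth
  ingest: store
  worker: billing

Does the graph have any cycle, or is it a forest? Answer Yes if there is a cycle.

No

DFS, tracking each vertex's parent; an edge to a visited non-parent vertex closes a cycle.
Start from mailer:
visit mailer (parent –)
  visit web (parent mailer)
    web–mailer: parent, skip
    visit gateway (parent web)
      gateway–web: parent, skip
      visit auth (parent gateway)
        auth–gateway: parent, skip
        visit cron (parent auth)
          cron–auth: parent, skip
        visit billing (parent auth)
          visit worker (parent billing)
            worker–billing: parent, skip
          billing–auth: parent, skip
visit api (parent –)
visit store (parent –)
  visit ingest (parent store)
    ingest–store: parent, skip
No non-parent visited neighbor found — the graph is a forest.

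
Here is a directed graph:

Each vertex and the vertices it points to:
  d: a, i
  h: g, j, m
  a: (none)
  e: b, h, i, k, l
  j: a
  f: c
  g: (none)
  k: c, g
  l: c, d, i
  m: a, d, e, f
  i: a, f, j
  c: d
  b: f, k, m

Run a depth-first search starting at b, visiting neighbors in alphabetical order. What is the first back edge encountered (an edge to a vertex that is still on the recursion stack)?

DFS from b (visiting neighbors in alphabetical order); mark gray on enter, black on exit:
b gray
  f gray
    c gray
      d gray
        a gray
        a black
        i gray
          i→a: a black — skip
          i→f: f is gray → back edge
First back edge: i → f.

i→f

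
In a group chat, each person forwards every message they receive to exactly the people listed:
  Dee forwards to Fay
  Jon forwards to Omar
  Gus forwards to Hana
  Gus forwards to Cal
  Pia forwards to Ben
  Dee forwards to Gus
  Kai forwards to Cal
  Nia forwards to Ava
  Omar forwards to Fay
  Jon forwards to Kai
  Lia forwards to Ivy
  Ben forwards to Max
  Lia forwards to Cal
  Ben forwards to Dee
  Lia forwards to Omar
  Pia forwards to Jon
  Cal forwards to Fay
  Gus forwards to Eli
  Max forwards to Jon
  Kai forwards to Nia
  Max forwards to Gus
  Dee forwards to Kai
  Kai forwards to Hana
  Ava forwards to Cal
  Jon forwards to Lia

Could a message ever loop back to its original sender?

No

DFS with white/gray/black marking, starting from Max:
Max gray
  Jon gray
    Kai gray
      Cal gray
        Fay gray
        Fay black
      Cal black
      Nia gray
        Ava gray
          Ava→Cal: Cal black — skip
        Ava black
      Nia black
      Hana gray
      Hana black
    Kai black
    Lia gray
      Omar gray
        Omar→Fay: Fay black — skip
      Omar black
      Ivy gray
      Ivy black
      Lia→Cal: Cal black — skip
    Lia black
    Jon→Omar: Omar black — skip
  Jon black
  Gus gray
    Gus→Cal: Cal black — skip
    Gus→Hana: Hana black — skip
    Eli gray
    Eli black
  Gus black
Max black
Dee gray
  Dee→Gus: Gus black — skip
  Dee→Kai: Kai black — skip
  Dee→Fay: Fay black — skip
Dee black
Pia gray
  Ben gray
    Ben→Dee: Dee black — skip
    Ben→Max: Max black — skip
  Ben black
  Pia→Jon: Jon black — skip
Pia black
Every edge goes to a white or black vertex — no back edge, so the graph is acyclic.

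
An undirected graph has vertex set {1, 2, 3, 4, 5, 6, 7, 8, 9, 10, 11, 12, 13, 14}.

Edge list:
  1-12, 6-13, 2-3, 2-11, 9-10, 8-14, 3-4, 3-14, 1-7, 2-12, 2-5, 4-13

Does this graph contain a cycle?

No

DFS, tracking each vertex's parent; an edge to a visited non-parent vertex closes a cycle.
Start from 14:
visit 14 (parent –)
  visit 8 (parent 14)
    8–14: parent, skip
  visit 3 (parent 14)
    visit 2 (parent 3)
      visit 12 (parent 2)
        12–2: parent, skip
        visit 1 (parent 12)
          visit 7 (parent 1)
            7–1: parent, skip
          1–12: parent, skip
      visit 11 (parent 2)
        11–2: parent, skip
      visit 5 (parent 2)
        5–2: parent, skip
      2–3: parent, skip
    3–14: parent, skip
    visit 4 (parent 3)
      visit 13 (parent 4)
        visit 6 (parent 13)
          6–13: parent, skip
        13–4: parent, skip
      4–3: parent, skip
visit 9 (parent –)
  visit 10 (parent 9)
    10–9: parent, skip
No non-parent visited neighbor found — the graph is a forest.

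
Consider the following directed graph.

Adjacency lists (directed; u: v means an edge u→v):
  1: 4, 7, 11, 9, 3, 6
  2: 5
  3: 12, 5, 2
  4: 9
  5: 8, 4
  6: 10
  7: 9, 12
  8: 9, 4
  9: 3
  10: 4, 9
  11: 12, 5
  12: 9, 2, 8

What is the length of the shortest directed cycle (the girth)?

For each vertex v, BFS finds the shortest path from v back to v.
The shortest such closed walk is 3 → 12 → 9 → 3, length 3.

3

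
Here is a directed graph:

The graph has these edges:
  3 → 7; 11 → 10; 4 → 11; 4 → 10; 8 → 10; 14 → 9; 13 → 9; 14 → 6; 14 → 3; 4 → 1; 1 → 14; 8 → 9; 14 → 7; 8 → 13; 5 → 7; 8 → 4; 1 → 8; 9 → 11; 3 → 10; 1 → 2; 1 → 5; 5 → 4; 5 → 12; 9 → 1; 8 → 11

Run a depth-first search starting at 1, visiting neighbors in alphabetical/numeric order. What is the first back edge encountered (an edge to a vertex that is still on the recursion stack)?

4->1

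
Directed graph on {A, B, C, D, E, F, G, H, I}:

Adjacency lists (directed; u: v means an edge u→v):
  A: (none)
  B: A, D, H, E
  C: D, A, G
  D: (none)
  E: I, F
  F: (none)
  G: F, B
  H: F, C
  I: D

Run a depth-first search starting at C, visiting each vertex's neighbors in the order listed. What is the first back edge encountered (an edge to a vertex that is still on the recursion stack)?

DFS from C (visiting each vertex's neighbors in the order listed); mark gray on enter, black on exit:
C gray
  D gray
  D black
  A gray
  A black
  G gray
    F gray
    F black
    B gray
      B→A: A black — skip
      B→D: D black — skip
      H gray
        H→F: F black — skip
        H→C: C is gray → back edge
First back edge: H → C.

H->C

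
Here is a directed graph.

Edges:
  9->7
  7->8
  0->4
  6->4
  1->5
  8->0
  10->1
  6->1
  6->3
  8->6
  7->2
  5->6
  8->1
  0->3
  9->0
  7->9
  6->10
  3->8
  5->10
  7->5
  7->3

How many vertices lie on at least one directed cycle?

A vertex is on a directed cycle iff it belongs to a strongly connected component of size ≥ 2 (or has a self-loop).
The vertices on cycles are {0, 1, 3, 5, 6, 7, 8, 9, 10} — 9 in total.

9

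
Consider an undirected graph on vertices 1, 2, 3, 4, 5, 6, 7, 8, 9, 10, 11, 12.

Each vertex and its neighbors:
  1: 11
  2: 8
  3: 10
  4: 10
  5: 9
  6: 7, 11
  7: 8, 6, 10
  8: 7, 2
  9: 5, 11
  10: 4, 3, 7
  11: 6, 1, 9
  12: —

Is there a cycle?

No

DFS, tracking each vertex's parent; an edge to a visited non-parent vertex closes a cycle.
Start from 4:
visit 4 (parent –)
  visit 10 (parent 4)
    10–4: parent, skip
    visit 3 (parent 10)
      3–10: parent, skip
    visit 7 (parent 10)
      visit 8 (parent 7)
        8–7: parent, skip
        visit 2 (parent 8)
          2–8: parent, skip
      visit 6 (parent 7)
        6–7: parent, skip
        visit 11 (parent 6)
          11–6: parent, skip
          visit 1 (parent 11)
            1–11: parent, skip
          visit 9 (parent 11)
            visit 5 (parent 9)
              5–9: parent, skip
            9–11: parent, skip
      7–10: parent, skip
visit 12 (parent –)
No non-parent visited neighbor found — the graph is a forest.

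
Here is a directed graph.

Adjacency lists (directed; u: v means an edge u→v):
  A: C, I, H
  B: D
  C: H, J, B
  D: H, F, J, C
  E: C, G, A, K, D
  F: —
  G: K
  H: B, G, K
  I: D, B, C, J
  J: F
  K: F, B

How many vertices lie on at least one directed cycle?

6

A vertex is on a directed cycle iff it belongs to a strongly connected component of size ≥ 2 (or has a self-loop).
The vertices on cycles are {B, C, D, G, H, K} — 6 in total.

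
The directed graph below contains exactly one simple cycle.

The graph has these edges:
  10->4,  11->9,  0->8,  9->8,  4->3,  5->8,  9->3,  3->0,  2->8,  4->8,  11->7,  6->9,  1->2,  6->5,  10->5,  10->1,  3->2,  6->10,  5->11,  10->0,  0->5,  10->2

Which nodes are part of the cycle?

0, 3, 5, 9, 11

DFS with gray/black marking from 5:
5 gray
  11 gray
    9 gray
      3 gray
        0 gray
          0→5: 5 is gray → back edge
Back edge closes the cycle 5 → 11 → 9 → 3 → 0 → 5; its vertices are {0, 3, 5, 9, 11}.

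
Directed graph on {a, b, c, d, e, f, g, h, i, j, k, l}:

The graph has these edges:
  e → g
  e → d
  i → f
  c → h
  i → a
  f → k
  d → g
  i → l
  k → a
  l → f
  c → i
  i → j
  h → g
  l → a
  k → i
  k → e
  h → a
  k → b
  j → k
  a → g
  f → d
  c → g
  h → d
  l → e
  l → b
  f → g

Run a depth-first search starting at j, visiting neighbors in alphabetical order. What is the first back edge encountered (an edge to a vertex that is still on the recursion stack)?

f->k

DFS from j (visiting neighbors in alphabetical order); mark gray on enter, black on exit:
j gray
  k gray
    a gray
      g gray
      g black
    a black
    b gray
    b black
    e gray
      d gray
        d→g: g black — skip
      d black
      e→g: g black — skip
    e black
    i gray
      i→a: a black — skip
      f gray
        f→d: d black — skip
        f→g: g black — skip
        f→k: k is gray → back edge
First back edge: f → k.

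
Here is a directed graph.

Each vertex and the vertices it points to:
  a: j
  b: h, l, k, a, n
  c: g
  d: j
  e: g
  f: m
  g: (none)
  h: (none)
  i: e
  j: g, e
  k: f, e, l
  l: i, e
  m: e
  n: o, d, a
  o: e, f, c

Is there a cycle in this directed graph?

DFS with white/gray/black marking, starting from k:
k gray
  f gray
    m gray
      e gray
        g gray
        g black
      e black
    m black
  f black
  k→e: e black — skip
  l gray
    i gray
      i→e: e black — skip
    i black
    l→e: e black — skip
  l black
k black
a gray
  j gray
    j→g: g black — skip
    j→e: e black — skip
  j black
a black
b gray
  h gray
  h black
  b→l: l black — skip
  b→k: k black — skip
  b→a: a black — skip
  n gray
    o gray
      o→e: e black — skip
      o→f: f black — skip
      c gray
        c→g: g black — skip
      c black
    o black
    d gray
      d→j: j black — skip
    d black
    n→a: a black — skip
  n black
b black
Every edge goes to a white or black vertex — no back edge, so the graph is acyclic.

No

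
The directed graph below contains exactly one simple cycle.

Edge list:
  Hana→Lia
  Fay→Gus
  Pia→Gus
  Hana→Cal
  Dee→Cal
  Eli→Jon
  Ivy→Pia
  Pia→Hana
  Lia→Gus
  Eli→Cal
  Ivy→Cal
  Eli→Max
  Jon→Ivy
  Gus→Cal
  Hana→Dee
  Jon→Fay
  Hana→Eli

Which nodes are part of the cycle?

Eli, Ivy, Jon, Pia, Hana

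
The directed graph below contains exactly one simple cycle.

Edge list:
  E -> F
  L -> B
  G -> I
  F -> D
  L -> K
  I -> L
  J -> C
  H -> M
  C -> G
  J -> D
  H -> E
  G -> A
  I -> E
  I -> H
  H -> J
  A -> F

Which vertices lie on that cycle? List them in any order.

C, G, H, I, J

DFS with gray/black marking from G:
G gray
  A gray
    F gray
      D gray
      D black
    F black
  A black
  I gray
    E gray
      E→F: F black — skip
    E black
    L gray
      B gray
      B black
      K gray
      K black
    L black
    H gray
      J gray
        C gray
          C→G: G is gray → back edge
Back edge closes the cycle G → I → H → J → C → G; its vertices are {C, G, H, I, J}.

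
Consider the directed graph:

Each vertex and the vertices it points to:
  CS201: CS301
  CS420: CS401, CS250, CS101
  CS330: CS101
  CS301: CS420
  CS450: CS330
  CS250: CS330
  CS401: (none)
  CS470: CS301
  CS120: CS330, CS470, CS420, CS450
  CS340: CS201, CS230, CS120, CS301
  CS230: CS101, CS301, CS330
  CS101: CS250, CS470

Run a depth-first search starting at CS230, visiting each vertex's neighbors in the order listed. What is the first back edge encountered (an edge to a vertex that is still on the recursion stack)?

DFS from CS230 (visiting each vertex's neighbors in the order listed); mark gray on enter, black on exit:
CS230 gray
  CS101 gray
    CS250 gray
      CS330 gray
        CS330→CS101: CS101 is gray → back edge
First back edge: CS330 → CS101.

CS330->CS101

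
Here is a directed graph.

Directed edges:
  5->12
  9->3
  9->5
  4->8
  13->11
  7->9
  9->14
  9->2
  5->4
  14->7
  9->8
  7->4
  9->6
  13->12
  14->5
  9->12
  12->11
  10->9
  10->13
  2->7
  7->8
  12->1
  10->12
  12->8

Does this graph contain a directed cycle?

Yes

DFS with white/gray/black marking, starting from 11:
11 gray
11 black
1 gray
1 black
2 gray
  7 gray
    9 gray
      3 gray
      3 black
      8 gray
      8 black
      14 gray
        14→7: 7 is gray → back edge
Back edge found, so a cycle exists: 7 → 9 → 14 → 7.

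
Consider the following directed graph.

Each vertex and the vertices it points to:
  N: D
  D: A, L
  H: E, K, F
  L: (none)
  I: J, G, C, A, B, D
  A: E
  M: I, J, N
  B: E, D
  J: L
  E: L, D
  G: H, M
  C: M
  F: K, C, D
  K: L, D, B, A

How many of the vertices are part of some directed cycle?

9

A vertex is on a directed cycle iff it belongs to a strongly connected component of size ≥ 2 (or has a self-loop).
The vertices on cycles are {A, C, D, E, F, G, H, I, M} — 9 in total.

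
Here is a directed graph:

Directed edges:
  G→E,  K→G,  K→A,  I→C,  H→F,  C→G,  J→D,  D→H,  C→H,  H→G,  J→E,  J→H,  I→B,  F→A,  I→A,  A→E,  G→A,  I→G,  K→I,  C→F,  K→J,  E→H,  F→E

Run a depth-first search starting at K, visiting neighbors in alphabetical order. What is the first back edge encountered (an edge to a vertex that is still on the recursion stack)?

F->A

DFS from K (visiting neighbors in alphabetical order); mark gray on enter, black on exit:
K gray
  A gray
    E gray
      H gray
        F gray
          F→A: A is gray → back edge
First back edge: F → A.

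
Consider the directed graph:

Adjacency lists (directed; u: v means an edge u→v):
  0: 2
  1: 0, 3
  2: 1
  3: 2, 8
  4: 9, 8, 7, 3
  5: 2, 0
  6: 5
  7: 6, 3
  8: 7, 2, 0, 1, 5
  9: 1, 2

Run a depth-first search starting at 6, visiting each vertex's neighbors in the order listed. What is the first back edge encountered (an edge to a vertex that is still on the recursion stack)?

0->2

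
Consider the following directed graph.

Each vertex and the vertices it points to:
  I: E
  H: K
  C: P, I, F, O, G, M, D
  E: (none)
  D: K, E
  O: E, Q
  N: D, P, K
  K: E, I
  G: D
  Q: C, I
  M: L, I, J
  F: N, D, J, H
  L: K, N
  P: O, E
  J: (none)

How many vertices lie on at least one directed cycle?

8

A vertex is on a directed cycle iff it belongs to a strongly connected component of size ≥ 2 (or has a self-loop).
The vertices on cycles are {C, F, L, M, N, O, P, Q} — 8 in total.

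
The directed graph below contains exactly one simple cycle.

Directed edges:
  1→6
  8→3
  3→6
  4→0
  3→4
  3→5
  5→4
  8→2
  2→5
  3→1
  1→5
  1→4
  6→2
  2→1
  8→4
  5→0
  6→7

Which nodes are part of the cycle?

1, 2, 6

DFS with gray/black marking from 2:
2 gray
  1 gray
    6 gray
      6→2: 2 is gray → back edge
Back edge closes the cycle 2 → 1 → 6 → 2; its vertices are {1, 2, 6}.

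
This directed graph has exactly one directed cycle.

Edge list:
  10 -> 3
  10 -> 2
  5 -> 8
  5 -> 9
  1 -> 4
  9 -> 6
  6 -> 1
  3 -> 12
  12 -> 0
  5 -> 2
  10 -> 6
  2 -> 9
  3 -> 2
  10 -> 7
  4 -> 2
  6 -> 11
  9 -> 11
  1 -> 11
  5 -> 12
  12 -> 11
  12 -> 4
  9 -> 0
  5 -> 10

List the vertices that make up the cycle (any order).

1, 2, 4, 6, 9

DFS with gray/black marking from 9:
9 gray
  11 gray
  11 black
  6 gray
    6→11: 11 black — skip
    1 gray
      1→11: 11 black — skip
      4 gray
        2 gray
          2→9: 9 is gray → back edge
Back edge closes the cycle 9 → 6 → 1 → 4 → 2 → 9; its vertices are {1, 2, 4, 6, 9}.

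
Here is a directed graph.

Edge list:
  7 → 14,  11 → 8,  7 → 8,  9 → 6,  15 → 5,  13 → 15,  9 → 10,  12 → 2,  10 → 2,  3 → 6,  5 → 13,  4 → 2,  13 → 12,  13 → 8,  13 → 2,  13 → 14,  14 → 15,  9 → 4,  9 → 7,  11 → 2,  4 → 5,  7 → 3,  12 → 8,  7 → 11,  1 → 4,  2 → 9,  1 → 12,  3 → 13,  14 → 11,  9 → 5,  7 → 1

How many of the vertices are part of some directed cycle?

13

A vertex is on a directed cycle iff it belongs to a strongly connected component of size ≥ 2 (or has a self-loop).
The vertices on cycles are {1, 2, 3, 4, 5, 7, 9, 10, 11, 12, 13, 14, 15} — 13 in total.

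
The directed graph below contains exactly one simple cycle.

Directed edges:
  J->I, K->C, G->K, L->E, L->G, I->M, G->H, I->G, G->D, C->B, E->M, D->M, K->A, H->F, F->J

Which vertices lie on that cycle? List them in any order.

F, G, H, I, J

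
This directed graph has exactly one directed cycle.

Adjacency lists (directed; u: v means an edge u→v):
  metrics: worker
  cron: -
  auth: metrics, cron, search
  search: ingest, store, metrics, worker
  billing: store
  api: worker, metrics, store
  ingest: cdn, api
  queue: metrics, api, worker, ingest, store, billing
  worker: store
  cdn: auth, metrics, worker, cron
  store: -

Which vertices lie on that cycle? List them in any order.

DFS with gray/black marking from ingest:
ingest gray
  cdn gray
    auth gray
      metrics gray
        worker gray
          store gray
          store black
        worker black
      metrics black
      cron gray
      cron black
      search gray
        search→ingest: ingest is gray → back edge
Back edge closes the cycle ingest → cdn → auth → search → ingest; its vertices are {cdn, auth, ingest, search}.

cdn, auth, ingest, search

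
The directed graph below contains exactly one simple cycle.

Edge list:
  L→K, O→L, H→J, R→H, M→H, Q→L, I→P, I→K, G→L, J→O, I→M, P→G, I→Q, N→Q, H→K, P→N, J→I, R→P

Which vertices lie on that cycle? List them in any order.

DFS with gray/black marking from H:
H gray
  K gray
  K black
  J gray
    O gray
      L gray
        L→K: K black — skip
      L black
    O black
    I gray
      I→K: K black — skip
      M gray
        M→H: H is gray → back edge
Back edge closes the cycle H → J → I → M → H; its vertices are {H, I, J, M}.

H, I, J, M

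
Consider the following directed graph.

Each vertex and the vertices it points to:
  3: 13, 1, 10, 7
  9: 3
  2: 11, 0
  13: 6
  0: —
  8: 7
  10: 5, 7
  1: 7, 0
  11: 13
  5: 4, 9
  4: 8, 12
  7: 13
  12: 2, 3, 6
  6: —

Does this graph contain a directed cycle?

Yes

DFS with white/gray/black marking, starting from 1:
1 gray
  7 gray
    13 gray
      6 gray
      6 black
    13 black
  7 black
  0 gray
  0 black
1 black
3 gray
  3→13: 13 black — skip
  3→1: 1 black — skip
  10 gray
    5 gray
      4 gray
        8 gray
          8→7: 7 black — skip
        8 black
        12 gray
          2 gray
            11 gray
              11→13: 13 black — skip
            11 black
            2→0: 0 black — skip
          2 black
          12→3: 3 is gray → back edge
Back edge found, so a cycle exists: 3 → 10 → 5 → 4 → 12 → 3.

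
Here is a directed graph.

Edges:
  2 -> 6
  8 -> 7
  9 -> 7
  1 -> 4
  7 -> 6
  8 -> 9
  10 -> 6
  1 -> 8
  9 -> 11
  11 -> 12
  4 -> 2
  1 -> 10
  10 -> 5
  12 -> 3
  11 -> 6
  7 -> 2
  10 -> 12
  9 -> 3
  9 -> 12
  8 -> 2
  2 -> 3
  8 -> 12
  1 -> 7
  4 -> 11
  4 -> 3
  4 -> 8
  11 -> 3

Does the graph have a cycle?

No

DFS with white/gray/black marking, starting from 9:
9 gray
  11 gray
    12 gray
      3 gray
      3 black
    12 black
    11→3: 3 black — skip
    6 gray
    6 black
  11 black
  9→3: 3 black — skip
  9→12: 12 black — skip
  7 gray
    2 gray
      2→6: 6 black — skip
      2→3: 3 black — skip
    2 black
    7→6: 6 black — skip
  7 black
9 black
1 gray
  8 gray
    8→2: 2 black — skip
    8→12: 12 black — skip
    8→7: 7 black — skip
    8→9: 9 black — skip
  8 black
  1→7: 7 black — skip
  10 gray
    5 gray
    5 black
    10→12: 12 black — skip
    10→6: 6 black — skip
  10 black
  4 gray
    4→8: 8 black — skip
    4→2: 2 black — skip
    4→3: 3 black — skip
    4→11: 11 black — skip
  4 black
1 black
Every edge goes to a white or black vertex — no back edge, so the graph is acyclic.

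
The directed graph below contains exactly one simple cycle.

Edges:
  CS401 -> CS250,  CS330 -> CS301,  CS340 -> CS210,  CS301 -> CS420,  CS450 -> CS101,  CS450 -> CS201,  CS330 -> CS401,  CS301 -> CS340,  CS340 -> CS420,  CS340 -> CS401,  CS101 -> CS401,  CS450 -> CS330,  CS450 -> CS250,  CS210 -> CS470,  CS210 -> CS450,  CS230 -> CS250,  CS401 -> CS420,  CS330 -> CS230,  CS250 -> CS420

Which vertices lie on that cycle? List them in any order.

DFS with gray/black marking from CS210:
CS210 gray
  CS470 gray
  CS470 black
  CS450 gray
    CS201 gray
    CS201 black
    CS101 gray
      CS401 gray
        CS420 gray
        CS420 black
        CS250 gray
          CS250→CS420: CS420 black — skip
        CS250 black
      CS401 black
    CS101 black
    CS450→CS250: CS250 black — skip
    CS330 gray
      CS230 gray
        CS230→CS250: CS250 black — skip
      CS230 black
      CS330→CS401: CS401 black — skip
      CS301 gray
        CS301→CS420: CS420 black — skip
        CS340 gray
          CS340→CS210: CS210 is gray → back edge
Back edge closes the cycle CS210 → CS450 → CS330 → CS301 → CS340 → CS210; its vertices are {CS210, CS301, CS330, CS340, CS450}.

CS210, CS301, CS330, CS340, CS450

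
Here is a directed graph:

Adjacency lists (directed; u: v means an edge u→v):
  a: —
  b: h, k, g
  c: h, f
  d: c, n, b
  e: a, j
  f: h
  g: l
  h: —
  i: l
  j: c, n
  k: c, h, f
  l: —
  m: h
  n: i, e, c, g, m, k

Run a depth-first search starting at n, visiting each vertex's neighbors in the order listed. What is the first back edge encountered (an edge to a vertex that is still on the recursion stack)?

DFS from n (visiting each vertex's neighbors in the order listed); mark gray on enter, black on exit:
n gray
  i gray
    l gray
    l black
  i black
  e gray
    a gray
    a black
    j gray
      c gray
        h gray
        h black
        f gray
          f→h: h black — skip
        f black
      c black
      j→n: n is gray → back edge
First back edge: j → n.

j->n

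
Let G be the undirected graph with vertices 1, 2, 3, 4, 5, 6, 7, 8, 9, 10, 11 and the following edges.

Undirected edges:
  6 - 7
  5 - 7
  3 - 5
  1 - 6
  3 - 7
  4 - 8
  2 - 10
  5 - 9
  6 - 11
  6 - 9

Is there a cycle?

Yes

DFS, tracking each vertex's parent; an edge to a visited non-parent vertex closes a cycle.
Start from 10:
visit 10 (parent –)
  visit 2 (parent 10)
    2–10: parent, skip
visit 1 (parent –)
  visit 6 (parent 1)
    visit 9 (parent 6)
      9–6: parent, skip
      visit 5 (parent 9)
        visit 7 (parent 5)
          7–5: parent, skip
          7–6: 6 visited and ≠ parent → cycle
Cycle: 6 – 9 – 5 – 7 – 6.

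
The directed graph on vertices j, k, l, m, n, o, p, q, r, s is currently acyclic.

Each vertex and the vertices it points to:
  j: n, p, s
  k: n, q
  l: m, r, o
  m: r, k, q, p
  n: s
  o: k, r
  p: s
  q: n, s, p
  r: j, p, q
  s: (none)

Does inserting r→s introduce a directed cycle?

No

Adding r→s creates a cycle iff s can already reach r.
Explore from s: no path reaches r. The graph stays acyclic.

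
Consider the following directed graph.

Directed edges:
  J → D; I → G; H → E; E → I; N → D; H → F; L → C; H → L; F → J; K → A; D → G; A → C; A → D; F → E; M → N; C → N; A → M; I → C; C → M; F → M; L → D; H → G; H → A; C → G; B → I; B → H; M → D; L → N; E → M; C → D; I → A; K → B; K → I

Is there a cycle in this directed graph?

DFS with white/gray/black marking, starting from M:
M gray
  D gray
    G gray
    G black
  D black
  N gray
    N→D: D black — skip
  N black
M black
A gray
  A→D: D black — skip
  A→M: M black — skip
  C gray
    C→N: N black — skip
    C→M: M black — skip
    C→G: G black — skip
    C→D: D black — skip
  C black
A black
B gray
  H gray
    F gray
      J gray
        J→D: D black — skip
      J black
      E gray
        E→M: M black — skip
        I gray
          I→G: G black — skip
          I→C: C black — skip
          I→A: A black — skip
        I black
      E black
      F→M: M black — skip
    F black
    L gray
      L→C: C black — skip
      L→N: N black — skip
      L→D: D black — skip
    L black
    H→E: E black — skip
    H→G: G black — skip
    H→A: A black — skip
  H black
  B→I: I black — skip
B black
K gray
  K→A: A black — skip
  K→I: I black — skip
  K→B: B black — skip
K black
Every edge goes to a white or black vertex — no back edge, so the graph is acyclic.

No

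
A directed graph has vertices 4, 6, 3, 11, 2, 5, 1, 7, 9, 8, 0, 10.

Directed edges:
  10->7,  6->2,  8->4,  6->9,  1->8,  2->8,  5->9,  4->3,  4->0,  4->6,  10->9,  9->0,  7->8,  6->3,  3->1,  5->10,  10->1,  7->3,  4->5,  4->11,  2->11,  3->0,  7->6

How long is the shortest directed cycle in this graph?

4

For each vertex v, BFS finds the shortest path from v back to v.
The shortest such closed walk is 4 → 6 → 2 → 8 → 4, length 4.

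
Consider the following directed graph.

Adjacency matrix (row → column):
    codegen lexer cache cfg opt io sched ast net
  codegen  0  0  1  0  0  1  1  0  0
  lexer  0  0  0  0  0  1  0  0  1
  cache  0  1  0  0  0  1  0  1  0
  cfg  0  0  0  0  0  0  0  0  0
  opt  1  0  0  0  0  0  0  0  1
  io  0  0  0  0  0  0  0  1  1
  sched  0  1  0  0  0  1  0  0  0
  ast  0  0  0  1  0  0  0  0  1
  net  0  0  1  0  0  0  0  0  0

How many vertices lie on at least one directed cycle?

5

A vertex is on a directed cycle iff it belongs to a strongly connected component of size ≥ 2 (or has a self-loop).
The vertices on cycles are {io, ast, net, cache, lexer} — 5 in total.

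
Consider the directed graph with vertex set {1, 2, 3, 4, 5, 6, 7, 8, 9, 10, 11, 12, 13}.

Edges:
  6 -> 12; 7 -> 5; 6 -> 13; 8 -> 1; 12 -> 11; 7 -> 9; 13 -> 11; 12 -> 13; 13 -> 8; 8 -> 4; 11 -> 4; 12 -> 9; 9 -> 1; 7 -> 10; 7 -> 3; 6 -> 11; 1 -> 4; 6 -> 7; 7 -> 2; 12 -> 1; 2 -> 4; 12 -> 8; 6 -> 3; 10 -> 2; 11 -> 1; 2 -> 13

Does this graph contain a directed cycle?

DFS with white/gray/black marking, starting from 6:
6 gray
  7 gray
    10 gray
      2 gray
        4 gray
        4 black
        13 gray
          11 gray
            11→4: 4 black — skip
            1 gray
              1→4: 4 black — skip
            1 black
          11 black
          8 gray
            8→4: 4 black — skip
            8→1: 1 black — skip
          8 black
        13 black
      2 black
    10 black
    5 gray
    5 black
    9 gray
      9→1: 1 black — skip
    9 black
    7→2: 2 black — skip
    3 gray
    3 black
  7 black
  12 gray
    12→13: 13 black — skip
    12→1: 1 black — skip
    12→9: 9 black — skip
    12→11: 11 black — skip
    12→8: 8 black — skip
  12 black
  6→3: 3 black — skip
  6→13: 13 black — skip
  6→11: 11 black — skip
6 black
Every edge goes to a white or black vertex — no back edge, so the graph is acyclic.

No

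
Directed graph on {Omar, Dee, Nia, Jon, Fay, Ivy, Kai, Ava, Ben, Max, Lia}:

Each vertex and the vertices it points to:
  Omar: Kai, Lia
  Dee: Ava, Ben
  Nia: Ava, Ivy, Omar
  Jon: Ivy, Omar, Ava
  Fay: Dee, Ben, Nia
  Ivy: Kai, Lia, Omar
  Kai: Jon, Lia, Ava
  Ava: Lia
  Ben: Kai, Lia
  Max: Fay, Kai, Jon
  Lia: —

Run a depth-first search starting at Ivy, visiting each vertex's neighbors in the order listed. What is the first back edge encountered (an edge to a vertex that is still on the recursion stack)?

DFS from Ivy (visiting each vertex's neighbors in the order listed); mark gray on enter, black on exit:
Ivy gray
  Kai gray
    Jon gray
      Jon→Ivy: Ivy is gray → back edge
First back edge: Jon → Ivy.

Jon->Ivy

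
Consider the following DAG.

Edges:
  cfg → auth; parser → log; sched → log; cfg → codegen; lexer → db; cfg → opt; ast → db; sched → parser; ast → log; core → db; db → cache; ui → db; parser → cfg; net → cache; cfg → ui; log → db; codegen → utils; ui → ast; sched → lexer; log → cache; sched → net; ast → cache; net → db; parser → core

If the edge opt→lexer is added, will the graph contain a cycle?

Adding opt→lexer creates a cycle iff lexer can already reach opt.
Explore from lexer: no path reaches opt. The graph stays acyclic.

No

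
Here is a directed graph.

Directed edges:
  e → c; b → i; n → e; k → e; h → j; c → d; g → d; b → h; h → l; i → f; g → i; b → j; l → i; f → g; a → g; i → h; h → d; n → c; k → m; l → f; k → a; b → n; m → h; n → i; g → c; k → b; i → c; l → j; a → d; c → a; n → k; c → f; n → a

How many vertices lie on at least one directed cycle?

10

A vertex is on a directed cycle iff it belongs to a strongly connected component of size ≥ 2 (or has a self-loop).
The vertices on cycles are {a, b, c, f, g, h, i, k, l, n} — 10 in total.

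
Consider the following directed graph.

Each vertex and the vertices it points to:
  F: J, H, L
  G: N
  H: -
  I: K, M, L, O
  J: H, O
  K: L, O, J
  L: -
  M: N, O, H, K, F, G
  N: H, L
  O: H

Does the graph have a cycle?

No

DFS with white/gray/black marking, starting from J:
J gray
  H gray
  H black
  O gray
    O→H: H black — skip
  O black
J black
F gray
  F→J: J black — skip
  F→H: H black — skip
  L gray
  L black
F black
G gray
  N gray
    N→H: H black — skip
    N→L: L black — skip
  N black
G black
I gray
  K gray
    K→L: L black — skip
    K→O: O black — skip
    K→J: J black — skip
  K black
  M gray
    M→N: N black — skip
    M→O: O black — skip
    M→H: H black — skip
    M→K: K black — skip
    M→F: F black — skip
    M→G: G black — skip
  M black
  I→L: L black — skip
  I→O: O black — skip
I black
Every edge goes to a white or black vertex — no back edge, so the graph is acyclic.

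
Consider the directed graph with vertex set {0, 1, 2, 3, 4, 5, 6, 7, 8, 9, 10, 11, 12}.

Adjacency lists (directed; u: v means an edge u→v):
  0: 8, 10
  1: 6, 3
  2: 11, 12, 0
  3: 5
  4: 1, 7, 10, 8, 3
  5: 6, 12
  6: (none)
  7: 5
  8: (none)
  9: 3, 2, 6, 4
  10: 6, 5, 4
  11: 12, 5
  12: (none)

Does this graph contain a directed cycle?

DFS with white/gray/black marking, starting from 3:
3 gray
  5 gray
    6 gray
    6 black
    12 gray
    12 black
  5 black
3 black
0 gray
  8 gray
  8 black
  10 gray
    10→6: 6 black — skip
    10→5: 5 black — skip
    4 gray
      1 gray
        1→6: 6 black — skip
        1→3: 3 black — skip
      1 black
      7 gray
        7→5: 5 black — skip
      7 black
      4→10: 10 is gray → back edge
Back edge found, so a cycle exists: 10 → 4 → 10.

Yes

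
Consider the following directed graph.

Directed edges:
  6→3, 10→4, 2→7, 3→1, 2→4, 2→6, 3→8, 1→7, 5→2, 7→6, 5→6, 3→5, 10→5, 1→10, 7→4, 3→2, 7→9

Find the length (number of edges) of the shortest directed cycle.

3

For each vertex v, BFS finds the shortest path from v back to v.
The shortest such closed walk is 3 → 2 → 6 → 3, length 3.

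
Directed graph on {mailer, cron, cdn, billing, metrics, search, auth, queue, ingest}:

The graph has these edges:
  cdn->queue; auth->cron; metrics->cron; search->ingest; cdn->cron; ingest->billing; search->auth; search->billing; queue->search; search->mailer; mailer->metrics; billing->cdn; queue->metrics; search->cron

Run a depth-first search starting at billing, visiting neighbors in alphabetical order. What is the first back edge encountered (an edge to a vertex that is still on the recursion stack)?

search→billing

DFS from billing (visiting neighbors in alphabetical order); mark gray on enter, black on exit:
billing gray
  cdn gray
    cron gray
    cron black
    queue gray
      metrics gray
        metrics→cron: cron black — skip
      metrics black
      search gray
        auth gray
          auth→cron: cron black — skip
        auth black
        search→billing: billing is gray → back edge
First back edge: search → billing.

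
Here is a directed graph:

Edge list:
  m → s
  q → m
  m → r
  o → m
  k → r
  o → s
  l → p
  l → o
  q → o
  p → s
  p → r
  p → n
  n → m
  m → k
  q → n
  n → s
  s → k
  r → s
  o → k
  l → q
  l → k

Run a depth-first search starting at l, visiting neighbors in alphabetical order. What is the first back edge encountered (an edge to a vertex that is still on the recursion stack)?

DFS from l (visiting neighbors in alphabetical order); mark gray on enter, black on exit:
l gray
  k gray
    r gray
      s gray
        s→k: k is gray → back edge
First back edge: s → k.

s→k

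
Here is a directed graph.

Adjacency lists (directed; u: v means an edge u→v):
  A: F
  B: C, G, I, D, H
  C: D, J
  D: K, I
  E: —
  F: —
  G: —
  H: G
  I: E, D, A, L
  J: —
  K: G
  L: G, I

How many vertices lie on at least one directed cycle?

3

A vertex is on a directed cycle iff it belongs to a strongly connected component of size ≥ 2 (or has a self-loop).
The vertices on cycles are {D, I, L} — 3 in total.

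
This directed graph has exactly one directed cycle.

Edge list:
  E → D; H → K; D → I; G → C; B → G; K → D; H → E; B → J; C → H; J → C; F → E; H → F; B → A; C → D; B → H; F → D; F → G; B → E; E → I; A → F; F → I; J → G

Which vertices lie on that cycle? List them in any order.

C, F, G, H

DFS with gray/black marking from G:
G gray
  C gray
    D gray
      I gray
      I black
    D black
    H gray
      K gray
        K→D: D black — skip
      K black
      E gray
        E→D: D black — skip
        E→I: I black — skip
      E black
      F gray
        F→E: E black — skip
        F→I: I black — skip
        F→G: G is gray → back edge
Back edge closes the cycle G → C → H → F → G; its vertices are {C, F, G, H}.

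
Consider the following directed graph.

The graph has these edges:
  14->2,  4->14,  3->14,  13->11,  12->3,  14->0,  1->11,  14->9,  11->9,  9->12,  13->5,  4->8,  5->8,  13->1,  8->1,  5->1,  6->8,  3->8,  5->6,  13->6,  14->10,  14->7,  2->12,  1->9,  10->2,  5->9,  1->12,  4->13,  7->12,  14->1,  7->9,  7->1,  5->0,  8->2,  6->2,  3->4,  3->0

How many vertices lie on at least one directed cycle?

A vertex is on a directed cycle iff it belongs to a strongly connected component of size ≥ 2 (or has a self-loop).
The vertices on cycles are {1, 2, 3, 4, 5, 6, 7, 8, 9, 10, 11, 12, 13, 14} — 14 in total.

14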